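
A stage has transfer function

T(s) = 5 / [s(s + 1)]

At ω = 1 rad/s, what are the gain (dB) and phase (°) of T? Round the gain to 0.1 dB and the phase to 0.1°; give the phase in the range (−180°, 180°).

At s = jω = j1:
pole (s+1): 1 + j1 → |·| = √(1²+1²) = √2 ≈ 1.4142, ∠ = arctan(1/1) ≈ 45.00°
pole at origin: |s| = 1, ∠ = 90.00° (in denominator)
|T| = 5 / 1.4142 ≈ 3.5356
Gain = 20 log₁₀(3.5356) ≈ 10.97 dB
∠T = 0.00° − 135.00° = -135.00°

11.0 dB, -135.0°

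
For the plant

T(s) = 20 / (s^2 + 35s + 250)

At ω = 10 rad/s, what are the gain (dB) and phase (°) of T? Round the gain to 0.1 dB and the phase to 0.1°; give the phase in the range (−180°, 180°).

-25.6 dB, -66.8°

Substitute s = j10:
Numerator: 20 = 20 + j0
Denominator: (j10)^2 + 35(j10) + 250 = 150 + j350
|N| = √(20² + 0²) ≈ 20, ∠N ≈ 0.00°
|D| = √(150² + 350²) ≈ 380.79, ∠D ≈ 66.80°
|T| = 20 / 380.79 ≈ 0.052522
Gain = 20 log₁₀(0.052522) ≈ -25.59 dB
∠T = 0.00° − 66.80° = -66.80°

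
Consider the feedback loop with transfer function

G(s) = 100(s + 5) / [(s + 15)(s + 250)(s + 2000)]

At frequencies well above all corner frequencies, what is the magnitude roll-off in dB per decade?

Each pole contributes −20 dB/decade at high frequency; each zero contributes +20 dB/decade.
Net: 1 zero(s) − 3 pole(s) → -40 dB/decade.

-40 dB/decade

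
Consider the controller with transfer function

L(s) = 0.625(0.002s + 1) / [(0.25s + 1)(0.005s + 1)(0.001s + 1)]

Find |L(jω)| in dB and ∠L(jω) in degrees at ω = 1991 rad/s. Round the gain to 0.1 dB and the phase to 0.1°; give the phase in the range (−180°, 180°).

At ω = 1991 rad/s:
zero (1 + j1991·0.002) = 1 + j3.982 → |·| ≈ 4.1056, ∠ ≈ 75.90°
pole (1 + j1991·0.25) = 1 + j497.75 → |·| ≈ 497.75, ∠ ≈ 89.88°
pole (1 + j1991·0.005) = 1 + j9.955 → |·| ≈ 10.005, ∠ ≈ 84.26°
pole (1 + j1991·0.001) = 1 + j1.991 → |·| ≈ 2.228, ∠ ≈ 63.33°
|L| = 0.625 · 4.1056 / (497.75 · 10.005 · 2.228) ≈ 0.00023127
Gain = 20 log₁₀(0.00023127) ≈ -72.72 dB
∠L = (75.90°) − (89.88° + 84.26° + 63.33°) = -161.57°

-72.7 dB, -161.6°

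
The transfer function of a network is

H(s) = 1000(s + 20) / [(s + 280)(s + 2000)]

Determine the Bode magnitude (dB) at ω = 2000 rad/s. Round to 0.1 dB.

-9.1 dB

At s = jω = j2000:
zero (s+20): 20 + j2000 → |·| = √(20²+2000²) = √4000400 ≈ 2000.1, ∠ = arctan(2000/20) ≈ 89.43°
pole (s+280): 280 + j2000 → |·| = √(280²+2000²) = √4078400 ≈ 2019.5, ∠ = arctan(2000/280) ≈ 82.03°
pole (s+2000): 2000 + j2000 → |·| = √(2000²+2000²) = √8000000 ≈ 2828.4, ∠ = arctan(2000/2000) ≈ 45.00°
|H| = 1000 · 2000.1 / 5.712e+06 ≈ 0.35016
Gain = 20 log₁₀(0.35016) ≈ -9.11 dB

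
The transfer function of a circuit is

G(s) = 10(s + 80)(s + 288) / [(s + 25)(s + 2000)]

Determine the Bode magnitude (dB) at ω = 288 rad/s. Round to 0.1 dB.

At s = jω = j288:
zero (s+80): 80 + j288 → |·| = √(80²+288²) = √89344 ≈ 298.9, ∠ = arctan(288/80) ≈ 74.48°
zero (s+288): 288 + j288 → |·| = √(288²+288²) = √165888 ≈ 407.29, ∠ = arctan(288/288) ≈ 45.00°
pole (s+25): 25 + j288 → |·| = √(25²+288²) = √83569 ≈ 289.08, ∠ = arctan(288/25) ≈ 85.04°
pole (s+2000): 2000 + j288 → |·| = √(2000²+288²) = √4082944 ≈ 2020.6, ∠ = arctan(288/2000) ≈ 8.19°
|G| = 10 · 1.2174e+05 / 5.8412e+05 ≈ 2.0842
Gain = 20 log₁₀(2.0842) ≈ 6.38 dB

6.4 dB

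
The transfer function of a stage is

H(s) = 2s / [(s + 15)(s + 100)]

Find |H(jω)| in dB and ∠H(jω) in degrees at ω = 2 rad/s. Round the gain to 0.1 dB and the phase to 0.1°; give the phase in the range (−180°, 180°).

At s = jω = j2:
zero at origin: s = j2 → |·| = 2, ∠ = 90.00°
pole (s+15): 15 + j2 → |·| = √(15²+2²) = √229 ≈ 15.133, ∠ = arctan(2/15) ≈ 7.59°
pole (s+100): 100 + j2 → |·| = √(100²+2²) = √10004 ≈ 100.02, ∠ = arctan(2/100) ≈ 1.15°
|H| = 2 · 2 / 1513.6 ≈ 0.0026427
Gain = 20 log₁₀(0.0026427) ≈ -51.56 dB
∠H = 90.00° − 8.74° = 81.26°

-51.6 dB, 81.3°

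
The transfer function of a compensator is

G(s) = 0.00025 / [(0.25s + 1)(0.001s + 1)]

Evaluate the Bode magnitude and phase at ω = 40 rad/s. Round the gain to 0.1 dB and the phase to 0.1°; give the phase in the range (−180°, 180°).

At ω = 40 rad/s:
pole (1 + j40·0.25) = 1 + j10 → |·| ≈ 10.05, ∠ ≈ 84.29°
pole (1 + j40·0.001) = 1 + j0.04 → |·| ≈ 1.0008, ∠ ≈ 2.29°
|G| = 0.00025 · 1 / (10.05 · 1.0008) ≈ 2.4856e-05
Gain = 20 log₁₀(2.4856e-05) ≈ -92.09 dB
∠G = (0°) − (84.29° + 2.29°) = -86.58°

-92.1 dB, -86.6°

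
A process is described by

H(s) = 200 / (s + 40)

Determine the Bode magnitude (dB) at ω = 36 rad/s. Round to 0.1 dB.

11.4 dB

At s = jω = j36:
pole (s+40): 40 + j36 → |·| = √(40²+36²) = √2896 ≈ 53.814, ∠ = arctan(36/40) ≈ 41.99°
|H| = 200 / 53.814 ≈ 3.7165
Gain = 20 log₁₀(3.7165) ≈ 11.40 dB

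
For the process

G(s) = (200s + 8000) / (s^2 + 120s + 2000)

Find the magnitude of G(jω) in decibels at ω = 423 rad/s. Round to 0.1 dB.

Substitute s = j423:
Numerator: 200(j423) + 8000 = 8000 + j84600
Denominator: (j423)^2 + 120(j423) + 2000 = -176929 + j50760
|N| = √(8000² + 84600²) ≈ 84977, ∠N ≈ 84.60°
|D| = √(176929² + 50760²) ≈ 1.8407e+05, ∠D ≈ 163.99°
|G| = 84977 / 1.8407e+05 ≈ 0.46166
Gain = 20 log₁₀(0.46166) ≈ -6.71 dB

-6.7 dB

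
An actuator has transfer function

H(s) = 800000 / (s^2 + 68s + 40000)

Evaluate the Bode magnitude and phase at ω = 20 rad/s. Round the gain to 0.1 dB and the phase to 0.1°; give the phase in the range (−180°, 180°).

26.1 dB, -2.0°

At s = jω = j20:
quadratic: (j20)² + 68·j20 + 40000 = 39600 + j1360 → |·| ≈ 39623, ∠ ≈ 1.97°
|H| = 800000 / 39623 ≈ 20.19
Gain = 20 log₁₀(20.19) ≈ 26.10 dB
∠H = 0.00° − 1.97° = -1.97°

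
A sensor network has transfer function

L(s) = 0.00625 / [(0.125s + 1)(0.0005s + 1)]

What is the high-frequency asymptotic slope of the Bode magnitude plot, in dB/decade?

Each pole contributes −20 dB/decade at high frequency; each zero contributes +20 dB/decade.
Net: 0 zero(s) − 2 pole(s) → -40 dB/decade.

-40 dB/decade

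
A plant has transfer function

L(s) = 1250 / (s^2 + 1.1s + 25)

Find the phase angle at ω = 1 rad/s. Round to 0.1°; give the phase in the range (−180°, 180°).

At s = jω = j1:
quadratic: (j1)² + 1.1·j1 + 25 = 24 + j1.1 → |·| ≈ 24.025, ∠ ≈ 2.62°
∠L = 0.00° − 2.62° = -2.62°

-2.6°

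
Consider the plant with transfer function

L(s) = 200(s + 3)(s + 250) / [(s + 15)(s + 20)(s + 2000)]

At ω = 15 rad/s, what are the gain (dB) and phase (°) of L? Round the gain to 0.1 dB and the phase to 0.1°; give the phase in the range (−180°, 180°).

-2.8 dB, -0.2°

At s = jω = j15:
zero (s+3): 3 + j15 → |·| = √(3²+15²) = √234 ≈ 15.297, ∠ = arctan(15/3) ≈ 78.69°
zero (s+250): 250 + j15 → |·| = √(250²+15²) = √62725 ≈ 250.45, ∠ = arctan(15/250) ≈ 3.43°
pole (s+15): 15 + j15 → |·| = √(15²+15²) = √450 ≈ 21.213, ∠ = arctan(15/15) ≈ 45.00°
pole (s+20): 20 + j15 → |·| = √(20²+15²) = √625 ≈ 25, ∠ = arctan(15/20) ≈ 36.87°
pole (s+2000): 2000 + j15 → |·| = √(2000²+15²) = √4000225 ≈ 2000.1, ∠ = arctan(15/2000) ≈ 0.43°
|L| = 200 · 3831.1 / 1.0607e+06 ≈ 0.72237
Gain = 20 log₁₀(0.72237) ≈ -2.82 dB
∠L = 82.12° − 82.30° = -0.18°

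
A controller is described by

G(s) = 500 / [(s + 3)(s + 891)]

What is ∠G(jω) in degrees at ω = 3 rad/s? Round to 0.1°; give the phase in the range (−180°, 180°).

-45.2°

At s = jω = j3:
pole (s+3): 3 + j3 → |·| = √(3²+3²) = √18 ≈ 4.2426, ∠ = arctan(3/3) ≈ 45.00°
pole (s+891): 891 + j3 → |·| = √(891²+3²) = √793890 ≈ 891.01, ∠ = arctan(3/891) ≈ 0.19°
∠G = 0.00° − 45.19° = -45.19°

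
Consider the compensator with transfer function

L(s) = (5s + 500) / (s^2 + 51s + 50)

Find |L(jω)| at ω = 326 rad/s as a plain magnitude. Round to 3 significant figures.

Substitute s = j326:
Numerator: 5(j326) + 500 = 500 + j1630
Denominator: (j326)^2 + 51(j326) + 50 = -106226 + j16626
|N| = √(500² + 1630²) ≈ 1705, ∠N ≈ 72.95°
|D| = √(106226² + 16626²) ≈ 1.0752e+05, ∠D ≈ 171.10°
|L| = 1705 / 1.0752e+05 ≈ 0.015858

0.0159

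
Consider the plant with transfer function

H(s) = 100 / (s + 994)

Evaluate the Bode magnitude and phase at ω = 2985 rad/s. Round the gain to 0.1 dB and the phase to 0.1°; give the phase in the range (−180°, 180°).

-30.0 dB, -71.6°

Substitute s = j2985:
Numerator: 100 = 100 + j0
Denominator: (j2985) + 994 = 994 + j2985
|N| = √(100² + 0²) ≈ 100, ∠N ≈ 0.00°
|D| = √(994² + 2985²) ≈ 3146.2, ∠D ≈ 71.58°
|H| = 100 / 3146.2 ≈ 0.031784
Gain = 20 log₁₀(0.031784) ≈ -29.96 dB
∠H = 0.00° − 71.58° = -71.58°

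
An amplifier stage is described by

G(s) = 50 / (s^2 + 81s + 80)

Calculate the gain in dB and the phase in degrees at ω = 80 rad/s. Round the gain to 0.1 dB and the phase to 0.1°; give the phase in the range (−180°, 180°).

Substitute s = j80:
Numerator: 50 = 50 + j0
Denominator: (j80)^2 + 81(j80) + 80 = -6320 + j6480
|N| = √(50² + 0²) ≈ 50, ∠N ≈ 0.00°
|D| = √(6320² + 6480²) ≈ 9051.7, ∠D ≈ 134.28°
|G| = 50 / 9051.7 ≈ 0.0055238
Gain = 20 log₁₀(0.0055238) ≈ -45.16 dB
∠G = 0.00° − 134.28° = -134.28°

-45.2 dB, -134.3°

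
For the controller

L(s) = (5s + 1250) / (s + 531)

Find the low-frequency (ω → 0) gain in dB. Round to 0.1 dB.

L(0) = 1250 / 531 ≈ 2.354
20 log₁₀(2.354) ≈ 7.44 dB

7.4 dB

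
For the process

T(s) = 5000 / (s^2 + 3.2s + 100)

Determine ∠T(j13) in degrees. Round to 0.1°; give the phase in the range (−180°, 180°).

At s = jω = j13:
quadratic: (j13)² + 3.2·j13 + 100 = -69 + j41.6 → |·| ≈ 80.57, ∠ ≈ 148.91°
∠T = 0.00° − 148.91° = -148.91°

-148.9°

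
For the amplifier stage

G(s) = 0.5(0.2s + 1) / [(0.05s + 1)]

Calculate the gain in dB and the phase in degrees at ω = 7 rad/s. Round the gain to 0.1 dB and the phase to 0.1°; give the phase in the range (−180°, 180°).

-1.8 dB, 35.2°

At ω = 7 rad/s:
zero (1 + j7·0.2) = 1 + j1.4 → |·| ≈ 1.7205, ∠ ≈ 54.46°
pole (1 + j7·0.05) = 1 + j0.35 → |·| ≈ 1.0595, ∠ ≈ 19.29°
|G| = 0.5 · 1.7205 / (1.0595) ≈ 0.81194
Gain = 20 log₁₀(0.81194) ≈ -1.81 dB
∠G = (54.46°) − (19.29°) = 35.17°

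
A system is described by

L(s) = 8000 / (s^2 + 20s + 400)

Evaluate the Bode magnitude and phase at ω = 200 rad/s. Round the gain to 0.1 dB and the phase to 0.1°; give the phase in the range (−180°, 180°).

-13.9 dB, -174.2°

At s = jω = j200:
quadratic: (j200)² + 20·j200 + 400 = -39600 + j4000 → |·| ≈ 39802, ∠ ≈ 174.23°
|L| = 8000 / 39802 ≈ 0.20099
Gain = 20 log₁₀(0.20099) ≈ -13.94 dB
∠L = 0.00° − 174.23° = -174.23°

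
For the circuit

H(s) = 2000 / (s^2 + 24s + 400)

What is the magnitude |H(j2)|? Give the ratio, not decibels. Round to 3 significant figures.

At s = jω = j2:
quadratic: (j2)² + 24·j2 + 400 = 396 + j48 → |·| ≈ 398.9, ∠ ≈ 6.91°
|H| = 2000 / 398.9 ≈ 5.0138

5.01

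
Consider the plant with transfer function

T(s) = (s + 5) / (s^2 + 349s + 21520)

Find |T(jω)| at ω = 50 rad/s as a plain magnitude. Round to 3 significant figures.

0.00195

Substitute s = j50:
Numerator: (j50) + 5 = 5 + j50
Denominator: (j50)^2 + 349(j50) + 21520 = 19020 + j17450
|N| = √(5² + 50²) ≈ 50.249, ∠N ≈ 84.29°
|D| = √(19020² + 17450²) ≈ 25812, ∠D ≈ 42.53°
|T| = 50.249 / 25812 ≈ 0.0019467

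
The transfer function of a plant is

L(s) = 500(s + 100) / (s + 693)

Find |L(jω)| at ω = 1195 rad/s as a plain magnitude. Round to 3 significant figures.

434

At s = jω = j1195:
zero (s+100): 100 + j1195 → |·| = √(100²+1195²) = √1438025 ≈ 1199.2, ∠ = arctan(1195/100) ≈ 85.22°
pole (s+693): 693 + j1195 → |·| = √(693²+1195²) = √1908274 ≈ 1381.4, ∠ = arctan(1195/693) ≈ 59.89°
|L| = 500 · 1199.2 / 1381.4 ≈ 434.05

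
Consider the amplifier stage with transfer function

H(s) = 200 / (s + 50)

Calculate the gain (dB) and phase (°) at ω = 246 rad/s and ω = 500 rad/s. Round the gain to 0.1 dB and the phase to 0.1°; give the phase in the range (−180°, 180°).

ω = 246: -2.0 dB, -78.5°; ω = 500: -8.0 dB, -84.3°

Substitute s = j246:
Numerator: 200 = 200 + j0
Denominator: (j246) + 50 = 50 + j246
|N| = √(200² + 0²) ≈ 200, ∠N ≈ 0.00°
|D| = √(50² + 246²) ≈ 251.03, ∠D ≈ 78.51°
|H| = 200 / 251.03 ≈ 0.79672
Gain = 20 log₁₀(0.79672) ≈ -1.97 dB
∠H = 0.00° − 78.51° = -78.51°

Substitute s = j500:
Numerator: 200 = 200 + j0
Denominator: (j500) + 50 = 50 + j500
|N| = √(200² + 0²) ≈ 200, ∠N ≈ 0.00°
|D| = √(50² + 500²) ≈ 502.49, ∠D ≈ 84.29°
|H| = 200 / 502.49 ≈ 0.39802
Gain = 20 log₁₀(0.39802) ≈ -8.00 dB
∠H = 0.00° − 84.29° = -84.29°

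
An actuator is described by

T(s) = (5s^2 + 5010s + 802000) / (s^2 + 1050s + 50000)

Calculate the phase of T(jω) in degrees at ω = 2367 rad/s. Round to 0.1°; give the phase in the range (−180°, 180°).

0.6°

Substitute s = j2367:
Numerator: 5(j2367)^2 + 5010(j2367) + 802000 = -27211445 + j11858670
Denominator: (j2367)^2 + 1050(j2367) + 50000 = -5552689 + j2485350
|N| = √(27211445² + 11858670²) ≈ 2.9683e+07, ∠N ≈ 156.45°
|D| = √(5552689² + 2485350²) ≈ 6.0835e+06, ∠D ≈ 155.89°
∠T = 156.45° − 155.89° = 0.56°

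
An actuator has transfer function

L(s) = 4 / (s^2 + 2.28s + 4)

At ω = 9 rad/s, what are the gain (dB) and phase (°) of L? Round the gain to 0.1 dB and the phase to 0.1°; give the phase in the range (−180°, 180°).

At s = jω = j9:
quadratic: (j9)² + 2.28·j9 + 4 = -77 + j20.52 → |·| ≈ 79.687, ∠ ≈ 165.08°
|L| = 4 / 79.687 ≈ 0.050196
Gain = 20 log₁₀(0.050196) ≈ -25.99 dB
∠L = 0.00° − 165.08° = -165.08°

-26.0 dB, -165.1°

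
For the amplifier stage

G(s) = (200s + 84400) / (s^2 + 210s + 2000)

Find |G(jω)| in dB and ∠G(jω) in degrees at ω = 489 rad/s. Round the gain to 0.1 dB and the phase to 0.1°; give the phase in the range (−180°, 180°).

-6.0 dB, -107.4°

Substitute s = j489:
Numerator: 200(j489) + 84400 = 84400 + j97800
Denominator: (j489)^2 + 210(j489) + 2000 = -237121 + j102690
|N| = √(84400² + 97800²) ≈ 1.2918e+05, ∠N ≈ 49.21°
|D| = √(237121² + 102690²) ≈ 2.584e+05, ∠D ≈ 156.58°
|G| = 1.2918e+05 / 2.584e+05 ≈ 0.49992
Gain = 20 log₁₀(0.49992) ≈ -6.02 dB
∠G = 49.21° − 156.58° = -107.37°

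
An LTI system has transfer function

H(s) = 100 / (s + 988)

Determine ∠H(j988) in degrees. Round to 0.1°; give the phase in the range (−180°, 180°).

Substitute s = j988:
Numerator: 100 = 100 + j0
Denominator: (j988) + 988 = 988 + j988
|N| = √(100² + 0²) ≈ 100, ∠N ≈ 0.00°
|D| = √(988² + 988²) ≈ 1397.2, ∠D ≈ 45.00°
∠H = 0.00° − 45.00° = -45.00°

-45.0°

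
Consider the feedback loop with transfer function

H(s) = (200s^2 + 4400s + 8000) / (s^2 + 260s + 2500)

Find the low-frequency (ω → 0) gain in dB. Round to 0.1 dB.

10.1 dB

H(0) = 8000 / 2500 = 3.2
20 log₁₀(3.2) ≈ 10.10 dB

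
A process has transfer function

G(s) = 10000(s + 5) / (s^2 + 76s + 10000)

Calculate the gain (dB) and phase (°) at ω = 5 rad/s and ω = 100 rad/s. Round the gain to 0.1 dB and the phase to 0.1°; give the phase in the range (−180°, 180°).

At s = jω = j5:
zero (s+5): 5 + j5 → |·| = √(5²+5²) = √50 ≈ 7.0711, ∠ = arctan(5/5) ≈ 45.00°
quadratic: (j5)² + 76·j5 + 10000 = 9975 + j380 → |·| ≈ 9982.2, ∠ ≈ 2.18°
|G| = 10000 · 7.0711 / 9982.2 ≈ 7.0837
Gain = 20 log₁₀(7.0837) ≈ 17.01 dB
∠G = 45.00° − 2.18° = 42.82°

At s = jω = j100:
zero (s+5): 5 + j100 → |·| = √(5²+100²) = √10025 ≈ 100.12, ∠ = arctan(100/5) ≈ 87.14°
quadratic: (j100)² + 76·j100 + 10000 = 0 + j7600 → |·| ≈ 7600, ∠ ≈ 90.00°
|G| = 10000 · 100.12 / 7600 ≈ 131.74
Gain = 20 log₁₀(131.74) ≈ 42.39 dB
∠G = 87.14° − 90.00° = -2.86°

ω = 5: 17.0 dB, 42.8°; ω = 100: 42.4 dB, -2.9°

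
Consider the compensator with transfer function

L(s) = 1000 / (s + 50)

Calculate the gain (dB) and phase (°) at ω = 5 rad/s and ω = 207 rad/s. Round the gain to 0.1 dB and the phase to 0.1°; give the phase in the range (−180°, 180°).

ω = 5: 26.0 dB, -5.7°; ω = 207: 13.4 dB, -76.4°

At s = jω = j5:
pole (s+50): 50 + j5 → |·| = √(50²+5²) = √2525 ≈ 50.249, ∠ = arctan(5/50) ≈ 5.71°
|L| = 1000 / 50.249 ≈ 19.901
Gain = 20 log₁₀(19.901) ≈ 25.98 dB
∠L = 0.00° − 5.71° = -5.71°

At s = jω = j207:
pole (s+50): 50 + j207 → |·| = √(50²+207²) = √45349 ≈ 212.95, ∠ = arctan(207/50) ≈ 76.42°
|L| = 1000 / 212.95 ≈ 4.6959
Gain = 20 log₁₀(4.6959) ≈ 13.43 dB
∠L = 0.00° − 76.42° = -76.42°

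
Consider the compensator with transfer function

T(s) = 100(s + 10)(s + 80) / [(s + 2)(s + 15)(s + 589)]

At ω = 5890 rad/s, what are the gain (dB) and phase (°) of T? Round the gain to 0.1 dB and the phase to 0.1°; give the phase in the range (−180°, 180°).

-35.4 dB, -85.0°

At s = jω = j5890:
zero (s+10): 10 + j5890 → |·| = √(10²+5890²) = √34692200 ≈ 5890, ∠ = arctan(5890/10) ≈ 89.90°
zero (s+80): 80 + j5890 → |·| = √(80²+5890²) = √34698500 ≈ 5890.5, ∠ = arctan(5890/80) ≈ 89.22°
pole (s+2): 2 + j5890 → |·| = √(2²+5890²) = √34692104 ≈ 5890, ∠ = arctan(5890/2) ≈ 89.98°
pole (s+15): 15 + j5890 → |·| = √(15²+5890²) = √34692325 ≈ 5890, ∠ = arctan(5890/15) ≈ 89.85°
pole (s+589): 589 + j5890 → |·| = √(589²+5890²) = √35039021 ≈ 5919.4, ∠ = arctan(5890/589) ≈ 84.29°
|T| = 100 · 3.4695e+07 / 2.0536e+11 ≈ 0.016895
Gain = 20 log₁₀(0.016895) ≈ -35.44 dB
∠T = 179.12° − 264.12° = -85.00°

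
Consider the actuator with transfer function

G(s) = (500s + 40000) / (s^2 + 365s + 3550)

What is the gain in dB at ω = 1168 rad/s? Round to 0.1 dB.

Substitute s = j1168:
Numerator: 500(j1168) + 40000 = 40000 + j584000
Denominator: (j1168)^2 + 365(j1168) + 3550 = -1360674 + j426320
|N| = √(40000² + 584000²) ≈ 5.8537e+05, ∠N ≈ 86.08°
|D| = √(1360674² + 426320²) ≈ 1.4259e+06, ∠D ≈ 162.60°
|G| = 5.8537e+05 / 1.4259e+06 ≈ 0.41053
Gain = 20 log₁₀(0.41053) ≈ -7.73 dB

-7.7 dB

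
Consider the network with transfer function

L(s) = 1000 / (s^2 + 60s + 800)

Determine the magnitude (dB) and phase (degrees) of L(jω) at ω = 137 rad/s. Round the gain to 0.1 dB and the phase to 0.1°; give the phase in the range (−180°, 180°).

-25.9 dB, -155.4°

Substitute s = j137:
Numerator: 1000 = 1000 + j0
Denominator: (j137)^2 + 60(j137) + 800 = -17969 + j8220
|N| = √(1000² + 0²) ≈ 1000, ∠N ≈ 0.00°
|D| = √(17969² + 8220²) ≈ 19760, ∠D ≈ 155.42°
|L| = 1000 / 19760 ≈ 0.050607
Gain = 20 log₁₀(0.050607) ≈ -25.92 dB
∠L = 0.00° − 155.42° = -155.42°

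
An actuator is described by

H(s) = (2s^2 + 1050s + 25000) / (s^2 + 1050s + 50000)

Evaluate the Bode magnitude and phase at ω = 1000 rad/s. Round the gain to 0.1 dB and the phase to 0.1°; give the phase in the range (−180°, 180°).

Substitute s = j1000:
Numerator: 2(j1000)^2 + 1050(j1000) + 25000 = -1975000 + j1050000
Denominator: (j1000)^2 + 1050(j1000) + 50000 = -950000 + j1050000
|N| = √(1975000² + 1050000²) ≈ 2.2368e+06, ∠N ≈ 152.00°
|D| = √(950000² + 1050000²) ≈ 1.416e+06, ∠D ≈ 132.14°
|H| = 2.2368e+06 / 1.416e+06 ≈ 1.5797
Gain = 20 log₁₀(1.5797) ≈ 3.97 dB
∠H = 152.00° − 132.14° = 19.86°

4.0 dB, 19.9°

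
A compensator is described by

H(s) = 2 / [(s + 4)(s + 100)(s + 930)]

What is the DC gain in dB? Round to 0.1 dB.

-105.4 dB

H(0) = 2 / (4·100·930) ≈ 5.3763e-06
20 log₁₀(5.3763e-06) ≈ -105.39 dB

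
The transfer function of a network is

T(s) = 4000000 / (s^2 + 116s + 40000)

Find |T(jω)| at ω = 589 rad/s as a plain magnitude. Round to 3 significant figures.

12.7

At s = jω = j589:
quadratic: (j589)² + 116·j589 + 40000 = -306921 + j68324 → |·| ≈ 3.1443e+05, ∠ ≈ 167.45°
|T| = 4000000 / 3.1443e+05 ≈ 12.721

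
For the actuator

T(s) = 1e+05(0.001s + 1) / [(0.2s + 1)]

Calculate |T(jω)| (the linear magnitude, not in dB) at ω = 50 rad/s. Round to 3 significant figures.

At ω = 50 rad/s:
zero (1 + j50·0.001) = 1 + j0.05 → |·| ≈ 1.0012, ∠ ≈ 2.86°
pole (1 + j50·0.2) = 1 + j10 → |·| ≈ 10.05, ∠ ≈ 84.29°
|T| = 1e+05 · 1.0012 / (10.05) ≈ 9962.2

9.96e+03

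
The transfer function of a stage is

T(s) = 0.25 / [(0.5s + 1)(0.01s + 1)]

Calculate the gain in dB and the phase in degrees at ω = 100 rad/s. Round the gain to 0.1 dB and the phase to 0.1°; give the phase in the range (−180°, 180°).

-49.0 dB, -133.9°

At ω = 100 rad/s:
pole (1 + j100·0.5) = 1 + j50 → |·| ≈ 50.01, ∠ ≈ 88.85°
pole (1 + j100·0.01) = 1 + j1 → |·| ≈ 1.4142, ∠ ≈ 45.00°
|T| = 0.25 · 1 / (50.01 · 1.4142) ≈ 0.0035349
Gain = 20 log₁₀(0.0035349) ≈ -49.03 dB
∠T = (0°) − (88.85° + 45.00°) = -133.85°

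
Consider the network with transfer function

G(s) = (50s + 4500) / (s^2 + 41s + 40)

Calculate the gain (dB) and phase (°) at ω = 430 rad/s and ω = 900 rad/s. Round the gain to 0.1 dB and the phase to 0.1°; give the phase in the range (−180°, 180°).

Substitute s = j430:
Numerator: 50(j430) + 4500 = 4500 + j21500
Denominator: (j430)^2 + 41(j430) + 40 = -184860 + j17630
|N| = √(4500² + 21500²) ≈ 21966, ∠N ≈ 78.18°
|D| = √(184860² + 17630²) ≈ 1.857e+05, ∠D ≈ 174.55°
|G| = 21966 / 1.857e+05 ≈ 0.11829
Gain = 20 log₁₀(0.11829) ≈ -18.54 dB
∠G = 78.18° − 174.55° = -96.37°

Substitute s = j900:
Numerator: 50(j900) + 4500 = 4500 + j45000
Denominator: (j900)^2 + 41(j900) + 40 = -809960 + j36900
|N| = √(4500² + 45000²) ≈ 45224, ∠N ≈ 84.29°
|D| = √(809960² + 36900²) ≈ 8.108e+05, ∠D ≈ 177.39°
|G| = 45224 / 8.108e+05 ≈ 0.055777
Gain = 20 log₁₀(0.055777) ≈ -25.07 dB
∠G = 84.29° − 177.39° = -93.10°

ω = 430: -18.5 dB, -96.4°; ω = 900: -25.1 dB, -93.1°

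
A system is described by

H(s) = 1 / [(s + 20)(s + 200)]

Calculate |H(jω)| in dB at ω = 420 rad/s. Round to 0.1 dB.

-105.8 dB

At s = jω = j420:
pole (s+20): 20 + j420 → |·| = √(20²+420²) = √176800 ≈ 420.48, ∠ = arctan(420/20) ≈ 87.27°
pole (s+200): 200 + j420 → |·| = √(200²+420²) = √216400 ≈ 465.19, ∠ = arctan(420/200) ≈ 64.54°
|H| = 1 / 1.956e+05 ≈ 5.1125e-06
Gain = 20 log₁₀(5.1125e-06) ≈ -105.83 dB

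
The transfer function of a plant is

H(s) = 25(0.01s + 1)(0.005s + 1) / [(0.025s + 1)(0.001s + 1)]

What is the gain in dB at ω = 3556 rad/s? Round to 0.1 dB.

At ω = 3556 rad/s:
zero (1 + j3556·0.01) = 1 + j35.56 → |·| ≈ 35.574, ∠ ≈ 88.39°
zero (1 + j3556·0.005) = 1 + j17.78 → |·| ≈ 17.808, ∠ ≈ 86.78°
pole (1 + j3556·0.025) = 1 + j88.9 → |·| ≈ 88.906, ∠ ≈ 89.36°
pole (1 + j3556·0.001) = 1 + j3.556 → |·| ≈ 3.6939, ∠ ≈ 74.29°
|H| = 25 · 35.574 · 17.808 / (88.906 · 3.6939) ≈ 48.225
Gain = 20 log₁₀(48.225) ≈ 33.67 dB

33.7 dB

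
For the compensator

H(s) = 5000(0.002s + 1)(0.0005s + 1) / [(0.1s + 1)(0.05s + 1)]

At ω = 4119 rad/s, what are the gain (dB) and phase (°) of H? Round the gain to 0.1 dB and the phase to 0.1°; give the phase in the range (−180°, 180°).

At ω = 4119 rad/s:
zero (1 + j4119·0.002) = 1 + j8.238 → |·| ≈ 8.2985, ∠ ≈ 83.08°
zero (1 + j4119·0.0005) = 1 + j2.0595 → |·| ≈ 2.2894, ∠ ≈ 64.10°
pole (1 + j4119·0.1) = 1 + j411.9 → |·| ≈ 411.9, ∠ ≈ 89.86°
pole (1 + j4119·0.05) = 1 + j205.95 → |·| ≈ 205.95, ∠ ≈ 89.72°
|H| = 5000 · 8.2985 · 2.2894 / (411.9 · 205.95) ≈ 1.1198
Gain = 20 log₁₀(1.1198) ≈ 0.98 dB
∠H = (83.08° + 64.10°) − (89.86° + 89.72°) = -32.40°

1.0 dB, -32.4°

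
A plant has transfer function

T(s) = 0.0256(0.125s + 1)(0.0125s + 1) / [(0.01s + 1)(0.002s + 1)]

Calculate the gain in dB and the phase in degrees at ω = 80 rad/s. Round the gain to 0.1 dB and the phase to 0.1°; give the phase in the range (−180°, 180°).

At ω = 80 rad/s:
zero (1 + j80·0.125) = 1 + j10 → |·| ≈ 10.05, ∠ ≈ 84.29°
zero (1 + j80·0.0125) = 1 + j1 → |·| ≈ 1.4142, ∠ ≈ 45.00°
pole (1 + j80·0.01) = 1 + j0.8 → |·| ≈ 1.2806, ∠ ≈ 38.66°
pole (1 + j80·0.002) = 1 + j0.16 → |·| ≈ 1.0127, ∠ ≈ 9.09°
|T| = 0.0256 · 10.05 · 1.4142 / (1.2806 · 1.0127) ≈ 0.28056
Gain = 20 log₁₀(0.28056) ≈ -11.04 dB
∠T = (84.29° + 45.00°) − (38.66° + 9.09°) = 81.54°

-11.0 dB, 81.5°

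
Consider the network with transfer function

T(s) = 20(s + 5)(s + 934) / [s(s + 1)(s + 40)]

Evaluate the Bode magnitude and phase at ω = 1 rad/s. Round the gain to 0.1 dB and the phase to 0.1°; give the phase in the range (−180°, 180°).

At s = jω = j1:
zero (s+5): 5 + j1 → |·| = √(5²+1²) = √26 ≈ 5.099, ∠ = arctan(1/5) ≈ 11.31°
zero (s+934): 934 + j1 → |·| = √(934²+1²) = √872357 ≈ 934, ∠ = arctan(1/934) ≈ 0.06°
pole (s+1): 1 + j1 → |·| = √(1²+1²) = √2 ≈ 1.4142, ∠ = arctan(1/1) ≈ 45.00°
pole (s+40): 40 + j1 → |·| = √(40²+1²) = √1601 ≈ 40.012, ∠ = arctan(1/40) ≈ 1.43°
pole at origin: |s| = 1, ∠ = 90.00° (in denominator)
|T| = 20 · 4762.5 / 56.585 ≈ 1683.3
Gain = 20 log₁₀(1683.3) ≈ 64.52 dB
∠T = 11.37° − 136.43° = -125.06°

64.5 dB, -125.1°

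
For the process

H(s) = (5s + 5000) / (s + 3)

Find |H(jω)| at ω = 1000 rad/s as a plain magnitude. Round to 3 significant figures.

7.07

Substitute s = j1000:
Numerator: 5(j1000) + 5000 = 5000 + j5000
Denominator: (j1000) + 3 = 3 + j1000
|N| = √(5000² + 5000²) ≈ 7071.1, ∠N ≈ 45.00°
|D| = √(3² + 1000²) ≈ 1000, ∠D ≈ 89.83°
|H| = 7071.1 / 1000 ≈ 7.0711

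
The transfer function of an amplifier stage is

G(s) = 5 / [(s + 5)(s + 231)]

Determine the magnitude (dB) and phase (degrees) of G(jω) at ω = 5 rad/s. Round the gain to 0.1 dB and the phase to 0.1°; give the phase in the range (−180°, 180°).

At s = jω = j5:
pole (s+5): 5 + j5 → |·| = √(5²+5²) = √50 ≈ 7.0711, ∠ = arctan(5/5) ≈ 45.00°
pole (s+231): 231 + j5 → |·| = √(231²+5²) = √53386 ≈ 231.05, ∠ = arctan(5/231) ≈ 1.24°
|G| = 5 / 1633.8 ≈ 0.0030604
Gain = 20 log₁₀(0.0030604) ≈ -50.28 dB
∠G = 0.00° − 46.24° = -46.24°

-50.3 dB, -46.2°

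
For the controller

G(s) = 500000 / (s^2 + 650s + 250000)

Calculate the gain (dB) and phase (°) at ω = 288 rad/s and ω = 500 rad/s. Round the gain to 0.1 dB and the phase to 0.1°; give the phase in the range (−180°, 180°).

At s = jω = j288:
quadratic: (j288)² + 650·j288 + 250000 = 167056 + j187200 → |·| ≈ 2.509e+05, ∠ ≈ 48.25°
|G| = 500000 / 2.509e+05 ≈ 1.9928
Gain = 20 log₁₀(1.9928) ≈ 5.99 dB
∠G = 0.00° − 48.25° = -48.25°

At s = jω = j500:
quadratic: (j500)² + 650·j500 + 250000 = 0 + j325000 → |·| ≈ 3.25e+05, ∠ ≈ 90.00°
|G| = 500000 / 3.25e+05 ≈ 1.5385
Gain = 20 log₁₀(1.5385) ≈ 3.74 dB
∠G = 0.00° − 90.00° = -90.00°

ω = 288: 6.0 dB, -48.3°; ω = 500: 3.7 dB, -90.0°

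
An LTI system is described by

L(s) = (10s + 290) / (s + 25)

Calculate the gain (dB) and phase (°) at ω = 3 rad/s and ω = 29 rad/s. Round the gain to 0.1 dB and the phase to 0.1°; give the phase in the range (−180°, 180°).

Substitute s = j3:
Numerator: 10(j3) + 290 = 290 + j30
Denominator: (j3) + 25 = 25 + j3
|N| = √(290² + 30²) ≈ 291.55, ∠N ≈ 5.91°
|D| = √(25² + 3²) ≈ 25.179, ∠D ≈ 6.84°
|L| = 291.55 / 25.179 ≈ 11.579
Gain = 20 log₁₀(11.579) ≈ 21.27 dB
∠L = 5.91° − 6.84° = -0.93°

Substitute s = j29:
Numerator: 10(j29) + 290 = 290 + j290
Denominator: (j29) + 25 = 25 + j29
|N| = √(290² + 290²) ≈ 410.12, ∠N ≈ 45.00°
|D| = √(25² + 29²) ≈ 38.288, ∠D ≈ 49.24°
|L| = 410.12 / 38.288 ≈ 10.711
Gain = 20 log₁₀(10.711) ≈ 20.60 dB
∠L = 45.00° − 49.24° = -4.24°

ω = 3: 21.3 dB, -0.9°; ω = 29: 20.6 dB, -4.2°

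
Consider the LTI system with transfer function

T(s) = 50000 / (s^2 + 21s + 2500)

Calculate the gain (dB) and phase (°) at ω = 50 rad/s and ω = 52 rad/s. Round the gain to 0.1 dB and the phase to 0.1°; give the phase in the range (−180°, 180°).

ω = 50: 33.6 dB, -90.0°; ω = 52: 33.1 dB, -100.6°

At s = jω = j50:
quadratic: (j50)² + 21·j50 + 2500 = 0 + j1050 → |·| ≈ 1050, ∠ ≈ 90.00°
|T| = 50000 / 1050 ≈ 47.619
Gain = 20 log₁₀(47.619) ≈ 33.56 dB
∠T = 0.00° − 90.00° = -90.00°

At s = jω = j52:
quadratic: (j52)² + 21·j52 + 2500 = -204 + j1092 → |·| ≈ 1110.9, ∠ ≈ 100.58°
|T| = 50000 / 1110.9 ≈ 45.009
Gain = 20 log₁₀(45.009) ≈ 33.07 dB
∠T = 0.00° − 100.58° = -100.58°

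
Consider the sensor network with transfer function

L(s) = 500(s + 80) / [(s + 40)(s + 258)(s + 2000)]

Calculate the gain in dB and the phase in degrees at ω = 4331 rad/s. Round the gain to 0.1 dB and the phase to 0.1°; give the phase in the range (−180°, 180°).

At s = jω = j4331:
zero (s+80): 80 + j4331 → |·| = √(80²+4331²) = √18763961 ≈ 4331.7, ∠ = arctan(4331/80) ≈ 88.94°
pole (s+40): 40 + j4331 → |·| = √(40²+4331²) = √18759161 ≈ 4331.2, ∠ = arctan(4331/40) ≈ 89.47°
pole (s+258): 258 + j4331 → |·| = √(258²+4331²) = √18824125 ≈ 4338.7, ∠ = arctan(4331/258) ≈ 86.59°
pole (s+2000): 2000 + j4331 → |·| = √(2000²+4331²) = √22757561 ≈ 4770.5, ∠ = arctan(4331/2000) ≈ 65.21°
|L| = 500 · 4331.7 / 8.9646e+10 ≈ 2.416e-05
Gain = 20 log₁₀(2.416e-05) ≈ -92.34 dB
∠L = 88.94° − 241.27° = -152.33°

-92.3 dB, -152.3°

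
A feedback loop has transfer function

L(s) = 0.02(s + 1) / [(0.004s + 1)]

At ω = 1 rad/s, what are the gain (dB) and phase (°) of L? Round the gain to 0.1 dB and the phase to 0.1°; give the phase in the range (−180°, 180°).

-31.0 dB, 44.8°

At ω = 1 rad/s:
zero (1 + j1·1) = 1 + j1 → |·| ≈ 1.4142, ∠ ≈ 45.00°
pole (1 + j1·0.004) = 1 + j0.004 → |·| ≈ 1, ∠ ≈ 0.23°
|L| = 0.02 · 1.4142 / (1) ≈ 0.028284
Gain = 20 log₁₀(0.028284) ≈ -30.97 dB
∠L = (45.00°) − (0.23°) = 44.77°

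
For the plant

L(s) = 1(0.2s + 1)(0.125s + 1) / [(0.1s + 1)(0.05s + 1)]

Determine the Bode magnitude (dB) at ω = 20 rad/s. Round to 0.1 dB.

At ω = 20 rad/s:
zero (1 + j20·0.2) = 1 + j4 → |·| ≈ 4.1231, ∠ ≈ 75.96°
zero (1 + j20·0.125) = 1 + j2.5 → |·| ≈ 2.6926, ∠ ≈ 68.20°
pole (1 + j20·0.1) = 1 + j2 → |·| ≈ 2.2361, ∠ ≈ 63.43°
pole (1 + j20·0.05) = 1 + j1 → |·| ≈ 1.4142, ∠ ≈ 45.00°
|L| = 1 · 4.1231 · 2.6926 / (2.2361 · 1.4142) ≈ 3.5107
Gain = 20 log₁₀(3.5107) ≈ 10.91 dB

10.9 dB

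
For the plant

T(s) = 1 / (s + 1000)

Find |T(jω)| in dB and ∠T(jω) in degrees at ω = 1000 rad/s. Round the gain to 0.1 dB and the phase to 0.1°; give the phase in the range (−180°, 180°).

Substitute s = j1000:
Numerator: 1 = 1 + j0
Denominator: (j1000) + 1000 = 1000 + j1000
|N| = √(1² + 0²) ≈ 1, ∠N ≈ 0.00°
|D| = √(1000² + 1000²) ≈ 1414.2, ∠D ≈ 45.00°
|T| = 1 / 1414.2 ≈ 0.00070711
Gain = 20 log₁₀(0.00070711) ≈ -63.01 dB
∠T = 0.00° − 45.00° = -45.00°

-63.0 dB, -45.0°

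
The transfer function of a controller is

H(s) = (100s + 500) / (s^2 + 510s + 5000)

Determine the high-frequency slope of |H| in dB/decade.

Each pole contributes −20 dB/decade at high frequency; each zero contributes +20 dB/decade.
Net: 1 zero(s) − 2 pole(s) → -20 dB/decade.

-20 dB/decade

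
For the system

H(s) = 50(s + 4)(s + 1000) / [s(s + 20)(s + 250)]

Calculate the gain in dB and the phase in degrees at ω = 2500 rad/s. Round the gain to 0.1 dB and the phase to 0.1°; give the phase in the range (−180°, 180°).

-33.4 dB, -105.7°

At s = jω = j2500:
zero (s+4): 4 + j2500 → |·| = √(4²+2500²) = √6250016 ≈ 2500, ∠ = arctan(2500/4) ≈ 89.91°
zero (s+1000): 1000 + j2500 → |·| = √(1000²+2500²) = √7250000 ≈ 2692.6, ∠ = arctan(2500/1000) ≈ 68.20°
pole (s+20): 20 + j2500 → |·| = √(20²+2500²) = √6250400 ≈ 2500.1, ∠ = arctan(2500/20) ≈ 89.54°
pole (s+250): 250 + j2500 → |·| = √(250²+2500²) = √6312500 ≈ 2512.5, ∠ = arctan(2500/250) ≈ 84.29°
pole at origin: |s| = 2500, ∠ = 90.00° (in denominator)
|H| = 50 · 6.7315e+06 / 1.5704e+10 ≈ 0.021432
Gain = 20 log₁₀(0.021432) ≈ -33.38 dB
∠H = 158.11° − 263.83° = -105.72°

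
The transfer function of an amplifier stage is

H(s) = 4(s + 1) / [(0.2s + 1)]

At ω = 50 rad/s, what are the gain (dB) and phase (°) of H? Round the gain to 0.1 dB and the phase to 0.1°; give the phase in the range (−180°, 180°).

26.0 dB, 4.6°

At ω = 50 rad/s:
zero (1 + j50·1) = 1 + j50 → |·| ≈ 50.01, ∠ ≈ 88.85°
pole (1 + j50·0.2) = 1 + j10 → |·| ≈ 10.05, ∠ ≈ 84.29°
|H| = 4 · 50.01 / (10.05) ≈ 19.904
Gain = 20 log₁₀(19.904) ≈ 25.98 dB
∠H = (88.85°) − (84.29°) = 4.56°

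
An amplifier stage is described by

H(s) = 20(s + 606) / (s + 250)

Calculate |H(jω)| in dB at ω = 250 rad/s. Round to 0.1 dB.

31.4 dB

At s = jω = j250:
zero (s+606): 606 + j250 → |·| = √(606²+250²) = √429736 ≈ 655.54, ∠ = arctan(250/606) ≈ 22.42°
pole (s+250): 250 + j250 → |·| = √(250²+250²) = √125000 ≈ 353.55, ∠ = arctan(250/250) ≈ 45.00°
|H| = 20 · 655.54 / 353.55 ≈ 37.083
Gain = 20 log₁₀(37.083) ≈ 31.38 dB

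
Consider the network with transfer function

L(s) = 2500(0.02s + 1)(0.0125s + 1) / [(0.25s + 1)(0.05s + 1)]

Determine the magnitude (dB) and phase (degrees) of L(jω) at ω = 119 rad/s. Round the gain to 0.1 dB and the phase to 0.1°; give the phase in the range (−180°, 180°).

At ω = 119 rad/s:
zero (1 + j119·0.02) = 1 + j2.38 → |·| ≈ 2.5815, ∠ ≈ 67.21°
zero (1 + j119·0.0125) = 1 + j1.4875 → |·| ≈ 1.7924, ∠ ≈ 56.09°
pole (1 + j119·0.25) = 1 + j29.75 → |·| ≈ 29.767, ∠ ≈ 88.07°
pole (1 + j119·0.05) = 1 + j5.95 → |·| ≈ 6.0334, ∠ ≈ 80.46°
|L| = 2500 · 2.5815 · 1.7924 / (29.767 · 6.0334) ≈ 64.409
Gain = 20 log₁₀(64.409) ≈ 36.18 dB
∠L = (67.21° + 56.09°) − (88.07° + 80.46°) = -45.23°

36.2 dB, -45.2°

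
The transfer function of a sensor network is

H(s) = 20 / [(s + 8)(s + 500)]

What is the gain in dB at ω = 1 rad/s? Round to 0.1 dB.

-46.1 dB

At s = jω = j1:
pole (s+8): 8 + j1 → |·| = √(8²+1²) = √65 ≈ 8.0623, ∠ = arctan(1/8) ≈ 7.13°
pole (s+500): 500 + j1 → |·| = √(500²+1²) = √250001 ≈ 500, ∠ = arctan(1/500) ≈ 0.11°
|H| = 20 / 4031.2 ≈ 0.0049613
Gain = 20 log₁₀(0.0049613) ≈ -46.09 dB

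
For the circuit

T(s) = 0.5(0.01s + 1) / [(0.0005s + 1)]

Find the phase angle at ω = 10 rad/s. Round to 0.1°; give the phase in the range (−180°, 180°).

5.4°

At ω = 10 rad/s:
zero (1 + j10·0.01) = 1 + j0.1 → |·| ≈ 1.005, ∠ ≈ 5.71°
pole (1 + j10·0.0005) = 1 + j0.005 → |·| ≈ 1, ∠ ≈ 0.29°
∠T = (5.71°) − (0.29°) = 5.42°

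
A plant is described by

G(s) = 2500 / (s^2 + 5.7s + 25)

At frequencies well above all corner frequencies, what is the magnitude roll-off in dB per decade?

Each pole contributes −20 dB/decade at high frequency; each zero contributes +20 dB/decade.
Net: 0 zero(s) − 2 pole(s) → -40 dB/decade.

-40 dB/decade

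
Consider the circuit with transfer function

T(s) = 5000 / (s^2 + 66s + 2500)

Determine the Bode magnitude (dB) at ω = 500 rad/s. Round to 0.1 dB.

At s = jω = j500:
quadratic: (j500)² + 66·j500 + 2500 = -247500 + j33000 → |·| ≈ 2.4969e+05, ∠ ≈ 172.41°
|T| = 5000 / 2.4969e+05 ≈ 0.020025
Gain = 20 log₁₀(0.020025) ≈ -33.97 dB

-34.0 dB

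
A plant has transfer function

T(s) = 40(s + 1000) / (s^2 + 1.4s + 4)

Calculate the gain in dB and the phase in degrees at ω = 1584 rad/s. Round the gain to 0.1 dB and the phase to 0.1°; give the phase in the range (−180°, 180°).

At s = jω = j1584:
zero (s+1000): 1000 + j1584 → |·| = √(1000²+1584²) = √3509056 ≈ 1873.2, ∠ = arctan(1584/1000) ≈ 57.74°
quadratic: (j1584)² + 1.4·j1584 + 4 = -2509052 + j2217.6 → |·| ≈ 2.5091e+06, ∠ ≈ 179.95°
|T| = 40 · 1873.2 / 2.5091e+06 ≈ 0.029863
Gain = 20 log₁₀(0.029863) ≈ -30.50 dB
∠T = 57.74° − 179.95° = -122.21°

-30.5 dB, -122.2°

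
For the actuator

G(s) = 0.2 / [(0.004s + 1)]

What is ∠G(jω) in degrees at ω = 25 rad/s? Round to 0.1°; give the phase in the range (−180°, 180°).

At ω = 25 rad/s:
pole (1 + j25·0.004) = 1 + j0.1 → |·| ≈ 1.005, ∠ ≈ 5.71°
∠G = (0°) − (5.71°) = -5.71°

-5.7°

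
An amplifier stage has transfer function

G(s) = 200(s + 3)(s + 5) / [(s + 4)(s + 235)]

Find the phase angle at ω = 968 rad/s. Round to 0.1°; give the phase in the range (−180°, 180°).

13.4°

At s = jω = j968:
zero (s+3): 3 + j968 → |·| = √(3²+968²) = √937033 ≈ 968, ∠ = arctan(968/3) ≈ 89.82°
zero (s+5): 5 + j968 → |·| = √(5²+968²) = √937049 ≈ 968.01, ∠ = arctan(968/5) ≈ 89.70°
pole (s+4): 4 + j968 → |·| = √(4²+968²) = √937040 ≈ 968.01, ∠ = arctan(968/4) ≈ 89.76°
pole (s+235): 235 + j968 → |·| = √(235²+968²) = √992249 ≈ 996.12, ∠ = arctan(968/235) ≈ 76.35°
∠G = 179.52° − 166.11° = 13.41°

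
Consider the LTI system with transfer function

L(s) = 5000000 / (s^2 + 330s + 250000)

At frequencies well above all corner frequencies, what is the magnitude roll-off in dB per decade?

-40 dB/decade

Each pole contributes −20 dB/decade at high frequency; each zero contributes +20 dB/decade.
Net: 0 zero(s) − 2 pole(s) → -40 dB/decade.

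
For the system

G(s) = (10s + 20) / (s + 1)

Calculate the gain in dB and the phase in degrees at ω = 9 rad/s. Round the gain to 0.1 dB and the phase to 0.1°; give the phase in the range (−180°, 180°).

20.2 dB, -6.2°

Substitute s = j9:
Numerator: 10(j9) + 20 = 20 + j90
Denominator: (j9) + 1 = 1 + j9
|N| = √(20² + 90²) ≈ 92.195, ∠N ≈ 77.47°
|D| = √(1² + 9²) ≈ 9.0554, ∠D ≈ 83.66°
|G| = 92.195 / 9.0554 ≈ 10.181
Gain = 20 log₁₀(10.181) ≈ 20.16 dB
∠G = 77.47° − 83.66° = -6.19°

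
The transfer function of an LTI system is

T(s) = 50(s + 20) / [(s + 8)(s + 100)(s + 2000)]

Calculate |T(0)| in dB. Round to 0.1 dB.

-64.1 dB

T(0) = 50·20 / (8·100·2000) = 0.000625
20 log₁₀(0.000625) ≈ -64.08 dB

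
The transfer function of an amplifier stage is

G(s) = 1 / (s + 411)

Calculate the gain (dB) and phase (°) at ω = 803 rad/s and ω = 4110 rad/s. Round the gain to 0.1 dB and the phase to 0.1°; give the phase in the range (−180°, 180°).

ω = 803: -59.1 dB, -62.9°; ω = 4110: -72.3 dB, -84.3°

Substitute s = j803:
Numerator: 1 = 1 + j0
Denominator: (j803) + 411 = 411 + j803
|N| = √(1² + 0²) ≈ 1, ∠N ≈ 0.00°
|D| = √(411² + 803²) ≈ 902.07, ∠D ≈ 62.90°
|G| = 1 / 902.07 ≈ 0.0011086
Gain = 20 log₁₀(0.0011086) ≈ -59.10 dB
∠G = 0.00° − 62.90° = -62.90°

Substitute s = j4110:
Numerator: 1 = 1 + j0
Denominator: (j4110) + 411 = 411 + j4110
|N| = √(1² + 0²) ≈ 1, ∠N ≈ 0.00°
|D| = √(411² + 4110²) ≈ 4130.5, ∠D ≈ 84.29°
|G| = 1 / 4130.5 ≈ 0.0002421
Gain = 20 log₁₀(0.0002421) ≈ -72.32 dB
∠G = 0.00° − 84.29° = -84.29°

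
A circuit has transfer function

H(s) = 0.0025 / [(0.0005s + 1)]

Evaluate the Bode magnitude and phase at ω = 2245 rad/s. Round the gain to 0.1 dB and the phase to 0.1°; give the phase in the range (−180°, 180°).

-55.6 dB, -48.3°

At ω = 2245 rad/s:
pole (1 + j2245·0.0005) = 1 + j1.1225 → |·| ≈ 1.5033, ∠ ≈ 48.30°
|H| = 0.0025 · 1 / (1.5033) ≈ 0.001663
Gain = 20 log₁₀(0.001663) ≈ -55.58 dB
∠H = (0°) − (48.30°) = -48.30°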